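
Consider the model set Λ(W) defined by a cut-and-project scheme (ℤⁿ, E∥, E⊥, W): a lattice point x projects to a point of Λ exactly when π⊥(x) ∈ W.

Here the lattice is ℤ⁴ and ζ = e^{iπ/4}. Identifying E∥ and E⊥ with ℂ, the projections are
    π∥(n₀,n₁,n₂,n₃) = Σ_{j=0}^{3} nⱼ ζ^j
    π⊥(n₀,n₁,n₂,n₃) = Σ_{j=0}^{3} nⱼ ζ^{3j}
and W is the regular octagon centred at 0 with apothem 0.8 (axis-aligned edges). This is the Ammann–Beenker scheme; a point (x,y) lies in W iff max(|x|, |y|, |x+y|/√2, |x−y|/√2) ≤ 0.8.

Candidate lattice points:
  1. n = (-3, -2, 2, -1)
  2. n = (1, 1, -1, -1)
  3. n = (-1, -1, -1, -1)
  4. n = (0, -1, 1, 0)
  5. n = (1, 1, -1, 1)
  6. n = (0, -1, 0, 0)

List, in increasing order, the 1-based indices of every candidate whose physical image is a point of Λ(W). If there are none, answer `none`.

none

π⊥(n) = n₀ + n₁ζ³ + n₂ζ⁶ + n₃ζ⁹ where ζ = e^{iπ/4}.
#1 (-3, -2, 2, -1): internal (-2.2929, -4.1213); octagon support 4.5355 vs apothem 0.8 → ∉ W
#2 (1, 1, -1, -1): internal (-0.4142, 1.0000); octagon support 1.0000 vs apothem 0.8 → ∉ W
#3 (-1, -1, -1, -1): internal (-1.0000, -0.4142); octagon support 1.0000 vs apothem 0.8 → ∉ W
#4 (0, -1, 1, 0): internal (0.7071, -1.7071); octagon support 1.7071 vs apothem 0.8 → ∉ W
#5 (1, 1, -1, 1): internal (1.0000, 2.4142); octagon support 2.4142 vs apothem 0.8 → ∉ W
#6 (0, -1, 0, 0): internal (0.7071, -0.7071); octagon support 1.0000 vs apothem 0.8 → ∉ W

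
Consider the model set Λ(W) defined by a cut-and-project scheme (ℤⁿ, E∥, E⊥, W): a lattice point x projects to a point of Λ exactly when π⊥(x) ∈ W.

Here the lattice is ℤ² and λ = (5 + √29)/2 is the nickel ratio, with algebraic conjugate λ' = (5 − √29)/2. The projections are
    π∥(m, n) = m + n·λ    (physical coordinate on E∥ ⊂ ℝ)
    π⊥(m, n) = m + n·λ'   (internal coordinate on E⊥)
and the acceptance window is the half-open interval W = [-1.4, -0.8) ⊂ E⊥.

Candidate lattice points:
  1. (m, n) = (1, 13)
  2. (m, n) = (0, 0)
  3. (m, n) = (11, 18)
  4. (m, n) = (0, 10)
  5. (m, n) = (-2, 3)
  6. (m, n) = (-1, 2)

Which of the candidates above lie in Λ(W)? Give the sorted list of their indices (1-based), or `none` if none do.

6

Compute λ' = (5−√29)/2 = -0.192582, so π⊥(m,n) = m -0.192582·n.
candidate 1: (m,n)=(1,13) → π∥ = 1+13·λ ≈ 68.503571, π⊥ = 1+13·λ' ≈ -1.503571 ∉ [-1.4, -0.8) ⇒ out
candidate 2: (m,n)=(0,0) → π∥ = 0+0·λ ≈ 0.000000, π⊥ = 0+0·λ' ≈ 0.000000 ∉ [-1.4, -0.8) ⇒ out
candidate 3: (m,n)=(11,18) → π∥ = 11+18·λ ≈ 104.466483, π⊥ = 11+18·λ' ≈ 7.533517 ∉ [-1.4, -0.8) ⇒ out
candidate 4: (m,n)=(0,10) → π∥ = 0+10·λ ≈ 51.925824, π⊥ = 0+10·λ' ≈ -1.925824 ∉ [-1.4, -0.8) ⇒ out
candidate 5: (m,n)=(-2,3) → π∥ = -2+3·λ ≈ 13.577747, π⊥ = -2+3·λ' ≈ -2.577747 ∉ [-1.4, -0.8) ⇒ out
candidate 6: (m,n)=(-1,2) → π∥ = -1+2·λ ≈ 9.385165, π⊥ = -1+2·λ' ≈ -1.385165 ∈ [-1.4, -0.8) ⇒ IN Λ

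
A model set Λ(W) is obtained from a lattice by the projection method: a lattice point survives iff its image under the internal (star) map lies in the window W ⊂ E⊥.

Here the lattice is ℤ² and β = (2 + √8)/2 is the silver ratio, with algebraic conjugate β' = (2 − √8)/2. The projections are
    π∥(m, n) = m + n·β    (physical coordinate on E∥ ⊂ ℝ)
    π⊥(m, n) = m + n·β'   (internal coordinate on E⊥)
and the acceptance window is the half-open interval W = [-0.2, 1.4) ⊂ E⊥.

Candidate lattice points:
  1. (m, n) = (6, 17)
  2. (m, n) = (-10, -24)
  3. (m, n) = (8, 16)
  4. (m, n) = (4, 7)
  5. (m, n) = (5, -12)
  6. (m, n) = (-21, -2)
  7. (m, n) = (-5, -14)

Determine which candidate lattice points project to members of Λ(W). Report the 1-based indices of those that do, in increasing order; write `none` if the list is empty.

β' = (2−√8)/2 ≈ -0.4142.
[1] lift (6,17): star map gives -1.0416; window check -0.2 ≤ -1.0416 < 1.4 is false → out
[2] lift (-10,-24): star map gives -0.0589; window check -0.2 ≤ -0.0589 < 1.4 is true → IN Λ
[3] lift (8,16): star map gives 1.3726; window check -0.2 ≤ 1.3726 < 1.4 is true → IN Λ
[4] lift (4,7): star map gives 1.1005; window check -0.2 ≤ 1.1005 < 1.4 is true → IN Λ
[5] lift (5,-12): star map gives 9.9706; window check -0.2 ≤ 9.9706 < 1.4 is false → out
[6] lift (-21,-2): star map gives -20.1716; window check -0.2 ≤ -20.1716 < 1.4 is false → out
[7] lift (-5,-14): star map gives 0.7990; window check -0.2 ≤ 0.7990 < 1.4 is true → IN Λ

2, 3, 4, 7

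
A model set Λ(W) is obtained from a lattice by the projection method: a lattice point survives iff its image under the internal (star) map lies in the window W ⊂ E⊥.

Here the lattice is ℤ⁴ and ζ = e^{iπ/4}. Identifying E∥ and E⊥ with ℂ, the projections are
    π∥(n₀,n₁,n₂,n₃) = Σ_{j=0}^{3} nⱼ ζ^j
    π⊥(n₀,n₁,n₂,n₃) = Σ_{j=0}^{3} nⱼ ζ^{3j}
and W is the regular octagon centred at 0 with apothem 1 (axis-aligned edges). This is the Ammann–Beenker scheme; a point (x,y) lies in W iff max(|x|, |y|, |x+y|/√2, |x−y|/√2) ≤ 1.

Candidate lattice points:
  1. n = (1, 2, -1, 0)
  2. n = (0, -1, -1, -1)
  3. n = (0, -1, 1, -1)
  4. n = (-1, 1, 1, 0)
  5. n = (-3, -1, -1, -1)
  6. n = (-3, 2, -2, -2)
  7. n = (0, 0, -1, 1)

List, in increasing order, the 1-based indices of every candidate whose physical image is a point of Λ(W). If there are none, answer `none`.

With ζ = e^{iπ/4} the internal vectors are ζ^0,ζ^3,ζ^6,ζ^9.
candidate 1: n = (1, 2, -1, 0) → π⊥ ≈ (-0.414214, +2.414214); max(|x|,|y|,|x±y|/√2) = 2.414214 > 1 ⇒ ∉ W
candidate 2: n = (0, -1, -1, -1) → π⊥ ≈ (+0.000000, -0.414214); max(|x|,|y|,|x±y|/√2) = 0.414214 ≤ 1 ⇒ ∈ W
candidate 3: n = (0, -1, 1, -1) → π⊥ ≈ (+0.000000, -2.414214); max(|x|,|y|,|x±y|/√2) = 2.414214 > 1 ⇒ ∉ W
candidate 4: n = (-1, 1, 1, 0) → π⊥ ≈ (-1.707107, -0.292893); max(|x|,|y|,|x±y|/√2) = 1.707107 > 1 ⇒ ∉ W
candidate 5: n = (-3, -1, -1, -1) → π⊥ ≈ (-3.000000, -0.414214); max(|x|,|y|,|x±y|/√2) = 3.000000 > 1 ⇒ ∉ W
candidate 6: n = (-3, 2, -2, -2) → π⊥ ≈ (-5.828427, +2.000000); max(|x|,|y|,|x±y|/√2) = 5.828427 > 1 ⇒ ∉ W
candidate 7: n = (0, 0, -1, 1) → π⊥ ≈ (+0.707107, +1.707107); max(|x|,|y|,|x±y|/√2) = 1.707107 > 1 ⇒ ∉ W

2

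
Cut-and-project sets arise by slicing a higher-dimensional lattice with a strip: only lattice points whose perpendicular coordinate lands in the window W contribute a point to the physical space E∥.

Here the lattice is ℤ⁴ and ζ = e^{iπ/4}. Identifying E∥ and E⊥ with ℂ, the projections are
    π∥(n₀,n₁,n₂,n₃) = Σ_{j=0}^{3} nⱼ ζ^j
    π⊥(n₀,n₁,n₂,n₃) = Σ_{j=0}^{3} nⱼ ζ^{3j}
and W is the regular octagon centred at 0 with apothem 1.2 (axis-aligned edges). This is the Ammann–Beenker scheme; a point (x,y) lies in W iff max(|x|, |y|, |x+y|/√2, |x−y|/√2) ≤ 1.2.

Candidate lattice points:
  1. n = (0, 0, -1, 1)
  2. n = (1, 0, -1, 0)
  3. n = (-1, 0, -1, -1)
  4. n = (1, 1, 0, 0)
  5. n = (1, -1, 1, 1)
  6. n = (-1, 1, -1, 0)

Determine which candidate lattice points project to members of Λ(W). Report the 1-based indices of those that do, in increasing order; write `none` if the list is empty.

4

π⊥(n) = n₀ + n₁ζ³ + n₂ζ⁶ + n₃ζ⁹ where ζ = e^{iπ/4}.
#1 (0, 0, -1, 1): internal (0.7071, 1.7071); octagon support 1.7071 vs apothem 1.2 → ∉ W
#2 (1, 0, -1, 0): internal (1.0000, 1.0000); octagon support 1.4142 vs apothem 1.2 → ∉ W
#3 (-1, 0, -1, -1): internal (-1.7071, 0.2929); octagon support 1.7071 vs apothem 1.2 → ∉ W
#4 (1, 1, 0, 0): internal (0.2929, 0.7071); octagon support 0.7071 vs apothem 1.2 → ∈ W
#5 (1, -1, 1, 1): internal (2.4142, -1.0000); octagon support 2.4142 vs apothem 1.2 → ∉ W
#6 (-1, 1, -1, 0): internal (-1.7071, 1.7071); octagon support 2.4142 vs apothem 1.2 → ∉ W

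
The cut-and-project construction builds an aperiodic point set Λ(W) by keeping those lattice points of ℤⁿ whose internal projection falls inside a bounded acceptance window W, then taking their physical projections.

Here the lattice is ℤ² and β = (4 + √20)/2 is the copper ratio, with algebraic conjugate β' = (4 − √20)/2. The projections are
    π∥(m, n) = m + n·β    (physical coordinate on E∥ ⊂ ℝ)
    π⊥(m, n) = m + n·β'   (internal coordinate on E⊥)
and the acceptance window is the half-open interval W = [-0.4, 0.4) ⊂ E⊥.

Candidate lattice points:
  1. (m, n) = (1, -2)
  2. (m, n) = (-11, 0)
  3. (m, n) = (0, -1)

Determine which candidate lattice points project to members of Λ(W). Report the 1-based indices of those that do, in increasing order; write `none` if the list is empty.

3

β' = (4−√20)/2 ≈ -0.236068.
#1 (1,-2): internal coord 1 + (-2)·β' = +1.472136; +1.472136 ∉ [-0.4, 0.4) → out
#2 (-11,0): internal coord -11 + (0)·β' = -11.000000; -11.000000 ∉ [-0.4, 0.4) → out
#3 (0,-1): internal coord 0 + (-1)·β' = +0.236068; +0.236068 ∈ [-0.4, 0.4) → IN Λ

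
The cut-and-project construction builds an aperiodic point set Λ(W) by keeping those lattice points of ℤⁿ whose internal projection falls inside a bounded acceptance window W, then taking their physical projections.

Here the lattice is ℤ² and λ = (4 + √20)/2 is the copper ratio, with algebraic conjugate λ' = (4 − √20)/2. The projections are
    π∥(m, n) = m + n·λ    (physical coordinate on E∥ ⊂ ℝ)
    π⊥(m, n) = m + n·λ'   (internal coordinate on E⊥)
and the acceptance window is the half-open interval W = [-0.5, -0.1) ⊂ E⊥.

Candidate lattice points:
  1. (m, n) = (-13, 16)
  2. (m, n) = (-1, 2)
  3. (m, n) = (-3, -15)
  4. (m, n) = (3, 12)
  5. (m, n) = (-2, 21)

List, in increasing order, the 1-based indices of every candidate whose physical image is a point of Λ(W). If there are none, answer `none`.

Compute λ' = (4−√20)/2 = -0.236068, so π⊥(m,n) = m -0.236068·n.
[1] lift (-13,16): star map gives -16.777088; window check -0.5 ≤ -16.777088 < -0.1 is false → out
[2] lift (-1,2): star map gives -1.472136; window check -0.5 ≤ -1.472136 < -0.1 is false → out
[3] lift (-3,-15): star map gives 0.541020; window check -0.5 ≤ 0.541020 < -0.1 is false → out
[4] lift (3,12): star map gives 0.167184; window check -0.5 ≤ 0.167184 < -0.1 is false → out
[5] lift (-2,21): star map gives -6.957428; window check -0.5 ≤ -6.957428 < -0.1 is false → out

none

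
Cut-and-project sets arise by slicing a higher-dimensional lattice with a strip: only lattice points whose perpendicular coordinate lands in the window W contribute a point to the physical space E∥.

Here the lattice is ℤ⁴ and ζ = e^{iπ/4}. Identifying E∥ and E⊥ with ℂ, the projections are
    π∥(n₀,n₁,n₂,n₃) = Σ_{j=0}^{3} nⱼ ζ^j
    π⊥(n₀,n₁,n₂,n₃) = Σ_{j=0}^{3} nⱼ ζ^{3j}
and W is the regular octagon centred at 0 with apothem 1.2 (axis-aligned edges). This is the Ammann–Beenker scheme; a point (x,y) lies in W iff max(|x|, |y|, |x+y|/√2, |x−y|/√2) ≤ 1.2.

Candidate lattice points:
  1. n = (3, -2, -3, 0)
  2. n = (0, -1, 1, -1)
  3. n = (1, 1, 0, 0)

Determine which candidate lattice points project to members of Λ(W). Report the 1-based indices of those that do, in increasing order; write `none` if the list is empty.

π⊥(n) = n₀ + n₁ζ³ + n₂ζ⁶ + n₃ζ⁹ where ζ = e^{iπ/4}.
candidate 1: n = (3, -2, -3, 0) → π⊥ ≈ (+4.41421, +1.58579); max(|x|,|y|,|x±y|/√2) = 4.41421 > 1.2 ⇒ ∉ W
candidate 2: n = (0, -1, 1, -1) → π⊥ ≈ (+0.00000, -2.41421); max(|x|,|y|,|x±y|/√2) = 2.41421 > 1.2 ⇒ ∉ W
candidate 3: n = (1, 1, 0, 0) → π⊥ ≈ (+0.29289, +0.70711); max(|x|,|y|,|x±y|/√2) = 0.70711 ≤ 1.2 ⇒ ∈ W

3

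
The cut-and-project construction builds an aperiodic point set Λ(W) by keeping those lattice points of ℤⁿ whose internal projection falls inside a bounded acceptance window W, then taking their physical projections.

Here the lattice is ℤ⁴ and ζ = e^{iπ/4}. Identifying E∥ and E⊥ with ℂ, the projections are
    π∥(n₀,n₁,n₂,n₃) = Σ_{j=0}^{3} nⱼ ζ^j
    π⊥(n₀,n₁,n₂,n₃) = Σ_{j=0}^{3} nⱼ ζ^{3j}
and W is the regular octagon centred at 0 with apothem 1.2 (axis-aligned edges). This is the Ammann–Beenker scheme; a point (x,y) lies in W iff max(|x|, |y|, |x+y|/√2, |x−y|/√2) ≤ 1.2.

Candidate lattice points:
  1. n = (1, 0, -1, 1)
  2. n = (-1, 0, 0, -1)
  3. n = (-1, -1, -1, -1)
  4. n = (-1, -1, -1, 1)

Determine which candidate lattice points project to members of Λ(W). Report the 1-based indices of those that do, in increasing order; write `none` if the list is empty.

3, 4

Internal map: ζ^{3j} for j=0..3 gives (1,0), (−√2/2,√2/2), (0,−1), (√2/2,√2/2).
candidate 1: n = (1, 0, -1, 1) → π⊥ ≈ (+1.707107, +1.707107); max(|x|,|y|,|x±y|/√2) = 2.414214 > 1.2 ⇒ ∉ W
candidate 2: n = (-1, 0, 0, -1) → π⊥ ≈ (-1.707107, -0.707107); max(|x|,|y|,|x±y|/√2) = 1.707107 > 1.2 ⇒ ∉ W
candidate 3: n = (-1, -1, -1, -1) → π⊥ ≈ (-1.000000, -0.414214); max(|x|,|y|,|x±y|/√2) = 1.000000 ≤ 1.2 ⇒ ∈ W
candidate 4: n = (-1, -1, -1, 1) → π⊥ ≈ (+0.414214, +1.000000); max(|x|,|y|,|x±y|/√2) = 1.000000 ≤ 1.2 ⇒ ∈ W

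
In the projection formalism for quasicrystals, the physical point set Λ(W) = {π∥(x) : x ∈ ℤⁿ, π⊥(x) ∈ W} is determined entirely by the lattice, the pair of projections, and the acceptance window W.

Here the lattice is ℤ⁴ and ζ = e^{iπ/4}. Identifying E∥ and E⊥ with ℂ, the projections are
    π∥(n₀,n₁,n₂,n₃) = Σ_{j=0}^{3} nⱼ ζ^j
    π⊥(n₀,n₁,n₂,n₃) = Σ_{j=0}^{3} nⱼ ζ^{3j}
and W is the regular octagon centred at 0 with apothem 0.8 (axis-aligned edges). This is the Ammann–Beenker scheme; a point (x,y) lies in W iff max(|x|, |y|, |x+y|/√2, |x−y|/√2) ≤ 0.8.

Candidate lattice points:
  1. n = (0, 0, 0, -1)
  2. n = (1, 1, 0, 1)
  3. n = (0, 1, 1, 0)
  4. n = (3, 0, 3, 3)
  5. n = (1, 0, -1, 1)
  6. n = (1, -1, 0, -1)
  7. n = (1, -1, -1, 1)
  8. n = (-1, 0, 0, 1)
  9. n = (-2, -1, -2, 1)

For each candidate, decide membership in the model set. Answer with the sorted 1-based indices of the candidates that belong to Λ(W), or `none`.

3, 8

Internal map: ζ^{3j} for j=0..3 gives (1,0), (−√2/2,√2/2), (0,−1), (√2/2,√2/2).
#1 (0, 0, 0, -1): internal (-0.707107, -0.707107); octagon support 1.000000 vs apothem 0.8 → ∉ W
#2 (1, 1, 0, 1): internal (1.000000, 1.414214); octagon support 1.707107 vs apothem 0.8 → ∉ W
#3 (0, 1, 1, 0): internal (-0.707107, -0.292893); octagon support 0.707107 vs apothem 0.8 → ∈ W
#4 (3, 0, 3, 3): internal (5.121320, -0.878680); octagon support 5.121320 vs apothem 0.8 → ∉ W
#5 (1, 0, -1, 1): internal (1.707107, 1.707107); octagon support 2.414214 vs apothem 0.8 → ∉ W
#6 (1, -1, 0, -1): internal (1.000000, -1.414214); octagon support 1.707107 vs apothem 0.8 → ∉ W
#7 (1, -1, -1, 1): internal (2.414214, 1.000000); octagon support 2.414214 vs apothem 0.8 → ∉ W
#8 (-1, 0, 0, 1): internal (-0.292893, 0.707107); octagon support 0.707107 vs apothem 0.8 → ∈ W
#9 (-2, -1, -2, 1): internal (-0.585786, 2.000000); octagon support 2.000000 vs apothem 0.8 → ∉ W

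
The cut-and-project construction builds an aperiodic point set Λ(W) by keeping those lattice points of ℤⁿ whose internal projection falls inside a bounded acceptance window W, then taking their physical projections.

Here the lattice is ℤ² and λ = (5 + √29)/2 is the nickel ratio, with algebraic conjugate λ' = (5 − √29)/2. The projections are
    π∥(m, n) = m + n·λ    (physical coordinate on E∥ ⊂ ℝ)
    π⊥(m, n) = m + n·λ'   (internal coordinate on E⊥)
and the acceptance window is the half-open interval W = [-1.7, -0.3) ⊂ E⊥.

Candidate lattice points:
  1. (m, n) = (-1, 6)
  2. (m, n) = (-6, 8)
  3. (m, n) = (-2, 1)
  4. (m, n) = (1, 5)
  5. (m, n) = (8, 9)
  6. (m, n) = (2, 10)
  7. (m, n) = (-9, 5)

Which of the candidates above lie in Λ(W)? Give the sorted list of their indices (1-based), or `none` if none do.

none

λ' = (5−√29)/2 ≈ -0.19258.
#1 (-1,6): internal coord -1 + (6)·λ' = -2.15549; -2.15549 ∉ [-1.7, -0.3) → out
#2 (-6,8): internal coord -6 + (8)·λ' = -7.54066; -7.54066 ∉ [-1.7, -0.3) → out
#3 (-2,1): internal coord -2 + (1)·λ' = -2.19258; -2.19258 ∉ [-1.7, -0.3) → out
#4 (1,5): internal coord 1 + (5)·λ' = +0.03709; +0.03709 ∉ [-1.7, -0.3) → out
#5 (8,9): internal coord 8 + (9)·λ' = +6.26676; +6.26676 ∉ [-1.7, -0.3) → out
#6 (2,10): internal coord 2 + (10)·λ' = +0.07418; +0.07418 ∉ [-1.7, -0.3) → out
#7 (-9,5): internal coord -9 + (5)·λ' = -9.96291; -9.96291 ∉ [-1.7, -0.3) → out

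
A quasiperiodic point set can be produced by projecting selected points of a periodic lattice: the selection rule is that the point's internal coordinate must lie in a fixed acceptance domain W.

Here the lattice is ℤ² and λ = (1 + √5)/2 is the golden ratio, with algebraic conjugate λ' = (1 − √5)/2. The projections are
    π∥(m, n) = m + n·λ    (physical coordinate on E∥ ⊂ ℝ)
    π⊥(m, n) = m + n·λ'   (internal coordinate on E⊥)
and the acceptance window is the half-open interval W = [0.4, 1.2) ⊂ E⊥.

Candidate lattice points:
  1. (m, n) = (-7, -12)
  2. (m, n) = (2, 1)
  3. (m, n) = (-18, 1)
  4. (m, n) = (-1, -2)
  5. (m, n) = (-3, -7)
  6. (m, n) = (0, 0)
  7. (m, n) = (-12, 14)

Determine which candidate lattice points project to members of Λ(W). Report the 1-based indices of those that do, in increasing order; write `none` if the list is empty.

Compute λ' = (1−√5)/2 = -0.61803, so π⊥(m,n) = m -0.61803·n.
[1] lift (-7,-12): star map gives 0.41641; window check 0.4 ≤ 0.41641 < 1.2 is true → IN Λ
[2] lift (2,1): star map gives 1.38197; window check 0.4 ≤ 1.38197 < 1.2 is false → out
[3] lift (-18,1): star map gives -18.61803; window check 0.4 ≤ -18.61803 < 1.2 is false → out
[4] lift (-1,-2): star map gives 0.23607; window check 0.4 ≤ 0.23607 < 1.2 is false → out
[5] lift (-3,-7): star map gives 1.32624; window check 0.4 ≤ 1.32624 < 1.2 is false → out
[6] lift (0,0): star map gives 0.00000; window check 0.4 ≤ 0.00000 < 1.2 is false → out
[7] lift (-12,14): star map gives -20.65248; window check 0.4 ≤ -20.65248 < 1.2 is false → out

1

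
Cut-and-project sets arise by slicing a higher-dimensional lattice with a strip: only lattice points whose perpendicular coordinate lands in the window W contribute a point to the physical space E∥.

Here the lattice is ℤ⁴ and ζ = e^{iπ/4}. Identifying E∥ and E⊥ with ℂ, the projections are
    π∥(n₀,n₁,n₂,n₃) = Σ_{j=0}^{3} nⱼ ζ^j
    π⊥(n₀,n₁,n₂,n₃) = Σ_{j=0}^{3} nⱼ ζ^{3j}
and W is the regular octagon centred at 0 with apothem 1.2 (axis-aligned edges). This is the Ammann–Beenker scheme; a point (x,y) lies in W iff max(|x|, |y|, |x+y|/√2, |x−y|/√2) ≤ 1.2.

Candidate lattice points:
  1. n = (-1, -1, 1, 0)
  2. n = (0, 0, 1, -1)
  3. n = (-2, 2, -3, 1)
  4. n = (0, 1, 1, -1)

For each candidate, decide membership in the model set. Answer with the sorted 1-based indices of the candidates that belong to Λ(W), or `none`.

none

π⊥(n) = n₀ + n₁ζ³ + n₂ζ⁶ + n₃ζ⁹ where ζ = e^{iπ/4}.
#1 (-1, -1, 1, 0): internal (-0.29289, -1.70711); octagon support 1.70711 vs apothem 1.2 → ∉ W
#2 (0, 0, 1, -1): internal (-0.70711, -1.70711); octagon support 1.70711 vs apothem 1.2 → ∉ W
#3 (-2, 2, -3, 1): internal (-2.70711, 5.12132); octagon support 5.53553 vs apothem 1.2 → ∉ W
#4 (0, 1, 1, -1): internal (-1.41421, -1.00000); octagon support 1.70711 vs apothem 1.2 → ∉ W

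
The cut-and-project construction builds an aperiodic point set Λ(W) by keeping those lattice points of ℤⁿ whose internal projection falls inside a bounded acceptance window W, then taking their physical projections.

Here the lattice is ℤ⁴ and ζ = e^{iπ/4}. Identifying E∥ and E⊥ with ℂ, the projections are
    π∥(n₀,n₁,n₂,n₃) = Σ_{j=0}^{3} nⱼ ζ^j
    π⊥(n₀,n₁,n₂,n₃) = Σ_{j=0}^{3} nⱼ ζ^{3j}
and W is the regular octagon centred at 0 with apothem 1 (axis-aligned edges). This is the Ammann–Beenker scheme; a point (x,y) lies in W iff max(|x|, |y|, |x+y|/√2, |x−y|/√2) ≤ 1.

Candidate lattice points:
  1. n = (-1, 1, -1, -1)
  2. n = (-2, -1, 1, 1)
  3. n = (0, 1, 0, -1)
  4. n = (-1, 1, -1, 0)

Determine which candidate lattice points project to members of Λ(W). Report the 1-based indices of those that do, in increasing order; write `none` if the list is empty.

With ζ = e^{iπ/4} the internal vectors are ζ^0,ζ^3,ζ^6,ζ^9.
#1 (-1, 1, -1, -1): internal (-2.414214, 1.000000); octagon support 2.414214 vs apothem 1 → ∉ W
#2 (-2, -1, 1, 1): internal (-0.585786, -1.000000); octagon support 1.121320 vs apothem 1 → ∉ W
#3 (0, 1, 0, -1): internal (-1.414214, 0.000000); octagon support 1.414214 vs apothem 1 → ∉ W
#4 (-1, 1, -1, 0): internal (-1.707107, 1.707107); octagon support 2.414214 vs apothem 1 → ∉ W

none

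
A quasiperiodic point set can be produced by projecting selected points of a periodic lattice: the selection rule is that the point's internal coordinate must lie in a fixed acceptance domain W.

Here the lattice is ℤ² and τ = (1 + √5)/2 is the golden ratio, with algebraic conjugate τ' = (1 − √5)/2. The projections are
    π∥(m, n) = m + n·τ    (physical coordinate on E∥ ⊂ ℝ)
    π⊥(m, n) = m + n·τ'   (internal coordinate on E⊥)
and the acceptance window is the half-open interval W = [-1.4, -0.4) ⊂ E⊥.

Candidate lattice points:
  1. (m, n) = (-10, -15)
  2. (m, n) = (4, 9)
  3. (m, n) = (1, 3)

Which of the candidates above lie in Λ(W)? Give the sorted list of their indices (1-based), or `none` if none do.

1, 3

Compute τ' = (1−√5)/2 = -0.6180, so π⊥(m,n) = m -0.6180·n.
[1] lift (-10,-15): star map gives -0.7295; window check -1.4 ≤ -0.7295 < -0.4 is true → IN Λ
[2] lift (4,9): star map gives -1.5623; window check -1.4 ≤ -1.5623 < -0.4 is false → out
[3] lift (1,3): star map gives -0.8541; window check -1.4 ≤ -0.8541 < -0.4 is true → IN Λ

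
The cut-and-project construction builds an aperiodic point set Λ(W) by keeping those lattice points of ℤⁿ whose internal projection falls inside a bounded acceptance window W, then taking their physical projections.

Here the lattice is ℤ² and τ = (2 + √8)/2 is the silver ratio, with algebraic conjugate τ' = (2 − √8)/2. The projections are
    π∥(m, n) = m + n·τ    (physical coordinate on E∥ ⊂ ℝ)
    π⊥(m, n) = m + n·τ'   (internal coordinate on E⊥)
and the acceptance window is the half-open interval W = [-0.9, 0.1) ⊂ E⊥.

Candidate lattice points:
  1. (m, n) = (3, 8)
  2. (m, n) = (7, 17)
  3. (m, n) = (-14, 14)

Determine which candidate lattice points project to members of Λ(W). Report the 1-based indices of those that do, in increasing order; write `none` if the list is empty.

Numerically τ ≈ 2.414214 and τ' = −1/τ ≈ -0.414214.
#1 (3,8): internal coord 3 + (8)·τ' = -0.313708; -0.313708 ∈ [-0.9, 0.1) → IN Λ
#2 (7,17): internal coord 7 + (17)·τ' = -0.041631; -0.041631 ∈ [-0.9, 0.1) → IN Λ
#3 (-14,14): internal coord -14 + (14)·τ' = -19.798990; -19.798990 ∉ [-0.9, 0.1) → out

1, 2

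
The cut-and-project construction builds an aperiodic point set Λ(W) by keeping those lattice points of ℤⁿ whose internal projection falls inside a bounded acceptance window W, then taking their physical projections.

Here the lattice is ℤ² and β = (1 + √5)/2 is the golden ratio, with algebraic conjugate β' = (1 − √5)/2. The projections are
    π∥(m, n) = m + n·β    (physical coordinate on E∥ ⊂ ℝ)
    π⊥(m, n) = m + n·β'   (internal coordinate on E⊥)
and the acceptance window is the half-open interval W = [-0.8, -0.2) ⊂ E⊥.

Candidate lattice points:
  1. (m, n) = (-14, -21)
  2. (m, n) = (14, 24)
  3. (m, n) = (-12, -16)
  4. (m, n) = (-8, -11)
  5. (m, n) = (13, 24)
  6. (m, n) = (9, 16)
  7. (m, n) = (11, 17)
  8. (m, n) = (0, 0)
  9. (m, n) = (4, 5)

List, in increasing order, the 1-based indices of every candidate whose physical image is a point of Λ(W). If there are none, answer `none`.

β' = (1−√5)/2 ≈ -0.61803.
#1 (-14,-21): internal coord -14 + (-21)·β' = -1.02129; -1.02129 ∉ [-0.8, -0.2) → out
#2 (14,24): internal coord 14 + (24)·β' = -0.83282; -0.83282 ∉ [-0.8, -0.2) → out
#3 (-12,-16): internal coord -12 + (-16)·β' = -2.11146; -2.11146 ∉ [-0.8, -0.2) → out
#4 (-8,-11): internal coord -8 + (-11)·β' = -1.20163; -1.20163 ∉ [-0.8, -0.2) → out
#5 (13,24): internal coord 13 + (24)·β' = -1.83282; -1.83282 ∉ [-0.8, -0.2) → out
#6 (9,16): internal coord 9 + (16)·β' = -0.88854; -0.88854 ∉ [-0.8, -0.2) → out
#7 (11,17): internal coord 11 + (17)·β' = +0.49342; +0.49342 ∉ [-0.8, -0.2) → out
#8 (0,0): internal coord 0 + (0)·β' = +0.00000; +0.00000 ∉ [-0.8, -0.2) → out
#9 (4,5): internal coord 4 + (5)·β' = +0.90983; +0.90983 ∉ [-0.8, -0.2) → out

none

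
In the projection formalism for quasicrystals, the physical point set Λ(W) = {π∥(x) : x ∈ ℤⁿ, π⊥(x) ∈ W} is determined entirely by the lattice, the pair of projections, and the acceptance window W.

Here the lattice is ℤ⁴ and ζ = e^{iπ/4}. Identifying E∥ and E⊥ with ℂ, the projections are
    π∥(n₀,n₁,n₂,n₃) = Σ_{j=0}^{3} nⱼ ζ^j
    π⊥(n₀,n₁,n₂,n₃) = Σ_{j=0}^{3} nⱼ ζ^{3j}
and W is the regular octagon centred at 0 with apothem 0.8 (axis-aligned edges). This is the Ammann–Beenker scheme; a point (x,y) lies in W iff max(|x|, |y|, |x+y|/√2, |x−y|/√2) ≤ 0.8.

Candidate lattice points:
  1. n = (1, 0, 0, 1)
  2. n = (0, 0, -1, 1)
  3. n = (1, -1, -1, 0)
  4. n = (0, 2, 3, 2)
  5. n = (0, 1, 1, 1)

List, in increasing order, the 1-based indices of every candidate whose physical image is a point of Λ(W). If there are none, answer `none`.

4, 5

With ζ = e^{iπ/4} the internal vectors are ζ^0,ζ^3,ζ^6,ζ^9.
candidate 1: n = (1, 0, 0, 1) → π⊥ ≈ (+1.7071, +0.7071); max(|x|,|y|,|x±y|/√2) = 1.7071 > 0.8 ⇒ ∉ W
candidate 2: n = (0, 0, -1, 1) → π⊥ ≈ (+0.7071, +1.7071); max(|x|,|y|,|x±y|/√2) = 1.7071 > 0.8 ⇒ ∉ W
candidate 3: n = (1, -1, -1, 0) → π⊥ ≈ (+1.7071, +0.2929); max(|x|,|y|,|x±y|/√2) = 1.7071 > 0.8 ⇒ ∉ W
candidate 4: n = (0, 2, 3, 2) → π⊥ ≈ (+0.0000, -0.1716); max(|x|,|y|,|x±y|/√2) = 0.1716 ≤ 0.8 ⇒ ∈ W
candidate 5: n = (0, 1, 1, 1) → π⊥ ≈ (+0.0000, +0.4142); max(|x|,|y|,|x±y|/√2) = 0.4142 ≤ 0.8 ⇒ ∈ W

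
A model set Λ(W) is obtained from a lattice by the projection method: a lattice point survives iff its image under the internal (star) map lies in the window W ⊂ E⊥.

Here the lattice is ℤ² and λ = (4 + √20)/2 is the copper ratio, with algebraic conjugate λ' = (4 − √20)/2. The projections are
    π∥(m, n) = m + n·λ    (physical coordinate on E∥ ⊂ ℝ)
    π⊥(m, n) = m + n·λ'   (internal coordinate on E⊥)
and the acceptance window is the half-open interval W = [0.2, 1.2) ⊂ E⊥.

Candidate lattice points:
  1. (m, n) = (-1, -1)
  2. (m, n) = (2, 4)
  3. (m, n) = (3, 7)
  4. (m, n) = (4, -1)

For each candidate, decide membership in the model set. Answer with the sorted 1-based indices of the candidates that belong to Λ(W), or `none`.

2

Numerically λ ≈ 4.23607 and λ' = −1/λ ≈ -0.23607.
candidate 1: (m,n)=(-1,-1) → π∥ = -1-1·λ ≈ -5.23607, π⊥ = -1-1·λ' ≈ -0.76393 ∉ [0.2, 1.2) ⇒ out
candidate 2: (m,n)=(2,4) → π∥ = 2+4·λ ≈ 18.94427, π⊥ = 2+4·λ' ≈ 1.05573 ∈ [0.2, 1.2) ⇒ IN Λ
candidate 3: (m,n)=(3,7) → π∥ = 3+7·λ ≈ 32.65248, π⊥ = 3+7·λ' ≈ 1.34752 ∉ [0.2, 1.2) ⇒ out
candidate 4: (m,n)=(4,-1) → π∥ = 4-1·λ ≈ -0.23607, π⊥ = 4-1·λ' ≈ 4.23607 ∉ [0.2, 1.2) ⇒ out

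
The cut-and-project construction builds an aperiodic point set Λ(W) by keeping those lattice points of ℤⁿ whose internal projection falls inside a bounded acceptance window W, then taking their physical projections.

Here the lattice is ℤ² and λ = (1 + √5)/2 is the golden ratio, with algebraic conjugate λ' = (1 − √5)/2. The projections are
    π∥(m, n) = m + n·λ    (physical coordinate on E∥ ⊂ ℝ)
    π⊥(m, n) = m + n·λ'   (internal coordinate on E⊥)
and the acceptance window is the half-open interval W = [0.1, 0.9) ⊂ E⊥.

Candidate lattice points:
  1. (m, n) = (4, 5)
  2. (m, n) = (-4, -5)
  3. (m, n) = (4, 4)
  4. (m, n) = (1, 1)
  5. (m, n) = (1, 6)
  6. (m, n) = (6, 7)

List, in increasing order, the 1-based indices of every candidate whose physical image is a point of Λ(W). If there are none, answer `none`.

4

λ' = (1−√5)/2 ≈ -0.61803.
candidate 1: (m,n)=(4,5) → π∥ = 4+5·λ ≈ 12.09017, π⊥ = 4+5·λ' ≈ 0.90983 ∉ [0.1, 0.9) ⇒ out
candidate 2: (m,n)=(-4,-5) → π∥ = -4-5·λ ≈ -12.09017, π⊥ = -4-5·λ' ≈ -0.90983 ∉ [0.1, 0.9) ⇒ out
candidate 3: (m,n)=(4,4) → π∥ = 4+4·λ ≈ 10.47214, π⊥ = 4+4·λ' ≈ 1.52786 ∉ [0.1, 0.9) ⇒ out
candidate 4: (m,n)=(1,1) → π∥ = 1+1·λ ≈ 2.61803, π⊥ = 1+1·λ' ≈ 0.38197 ∈ [0.1, 0.9) ⇒ IN Λ
candidate 5: (m,n)=(1,6) → π∥ = 1+6·λ ≈ 10.70820, π⊥ = 1+6·λ' ≈ -2.70820 ∉ [0.1, 0.9) ⇒ out
candidate 6: (m,n)=(6,7) → π∥ = 6+7·λ ≈ 17.32624, π⊥ = 6+7·λ' ≈ 1.67376 ∉ [0.1, 0.9) ⇒ out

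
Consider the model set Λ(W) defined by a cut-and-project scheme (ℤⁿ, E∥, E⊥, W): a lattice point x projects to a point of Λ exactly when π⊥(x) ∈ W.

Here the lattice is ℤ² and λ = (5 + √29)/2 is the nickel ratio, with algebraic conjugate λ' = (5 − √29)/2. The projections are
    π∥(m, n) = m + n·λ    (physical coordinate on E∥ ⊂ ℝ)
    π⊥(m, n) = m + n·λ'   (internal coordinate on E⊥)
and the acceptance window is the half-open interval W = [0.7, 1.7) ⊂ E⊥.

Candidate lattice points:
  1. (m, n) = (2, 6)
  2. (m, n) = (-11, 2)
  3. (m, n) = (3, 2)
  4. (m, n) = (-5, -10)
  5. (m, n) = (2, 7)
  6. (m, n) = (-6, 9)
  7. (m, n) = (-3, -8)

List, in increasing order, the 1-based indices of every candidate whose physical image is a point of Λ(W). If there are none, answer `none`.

1

λ' = (5−√29)/2 ≈ -0.1926.
[1] lift (2,6): star map gives 0.8445; window check 0.7 ≤ 0.8445 < 1.7 is true → IN Λ
[2] lift (-11,2): star map gives -11.3852; window check 0.7 ≤ -11.3852 < 1.7 is false → out
[3] lift (3,2): star map gives 2.6148; window check 0.7 ≤ 2.6148 < 1.7 is false → out
[4] lift (-5,-10): star map gives -3.0742; window check 0.7 ≤ -3.0742 < 1.7 is false → out
[5] lift (2,7): star map gives 0.6519; window check 0.7 ≤ 0.6519 < 1.7 is false → out
[6] lift (-6,9): star map gives -7.7332; window check 0.7 ≤ -7.7332 < 1.7 is false → out
[7] lift (-3,-8): star map gives -1.4593; window check 0.7 ≤ -1.4593 < 1.7 is false → out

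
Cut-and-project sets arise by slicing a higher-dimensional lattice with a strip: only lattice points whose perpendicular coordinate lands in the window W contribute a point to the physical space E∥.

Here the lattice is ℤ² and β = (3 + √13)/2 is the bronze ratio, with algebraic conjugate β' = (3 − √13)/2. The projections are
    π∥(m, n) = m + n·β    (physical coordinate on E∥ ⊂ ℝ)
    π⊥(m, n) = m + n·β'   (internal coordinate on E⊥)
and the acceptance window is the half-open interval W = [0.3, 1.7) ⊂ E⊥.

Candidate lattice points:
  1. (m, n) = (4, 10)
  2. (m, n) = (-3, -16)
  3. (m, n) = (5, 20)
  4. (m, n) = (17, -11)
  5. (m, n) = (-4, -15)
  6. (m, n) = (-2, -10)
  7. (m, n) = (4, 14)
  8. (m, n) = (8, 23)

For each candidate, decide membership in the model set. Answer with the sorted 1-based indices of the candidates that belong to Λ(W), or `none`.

β' = (3−√13)/2 ≈ -0.3028.
#1 (4,10): internal coord 4 + (10)·β' = +0.9722; +0.9722 ∈ [0.3, 1.7) → IN Λ
#2 (-3,-16): internal coord -3 + (-16)·β' = +1.8444; +1.8444 ∉ [0.3, 1.7) → out
#3 (5,20): internal coord 5 + (20)·β' = -1.0555; -1.0555 ∉ [0.3, 1.7) → out
#4 (17,-11): internal coord 17 + (-11)·β' = +20.3305; +20.3305 ∉ [0.3, 1.7) → out
#5 (-4,-15): internal coord -4 + (-15)·β' = +0.5416; +0.5416 ∈ [0.3, 1.7) → IN Λ
#6 (-2,-10): internal coord -2 + (-10)·β' = +1.0278; +1.0278 ∈ [0.3, 1.7) → IN Λ
#7 (4,14): internal coord 4 + (14)·β' = -0.2389; -0.2389 ∉ [0.3, 1.7) → out
#8 (8,23): internal coord 8 + (23)·β' = +1.0362; +1.0362 ∈ [0.3, 1.7) → IN Λ

1, 5, 6, 8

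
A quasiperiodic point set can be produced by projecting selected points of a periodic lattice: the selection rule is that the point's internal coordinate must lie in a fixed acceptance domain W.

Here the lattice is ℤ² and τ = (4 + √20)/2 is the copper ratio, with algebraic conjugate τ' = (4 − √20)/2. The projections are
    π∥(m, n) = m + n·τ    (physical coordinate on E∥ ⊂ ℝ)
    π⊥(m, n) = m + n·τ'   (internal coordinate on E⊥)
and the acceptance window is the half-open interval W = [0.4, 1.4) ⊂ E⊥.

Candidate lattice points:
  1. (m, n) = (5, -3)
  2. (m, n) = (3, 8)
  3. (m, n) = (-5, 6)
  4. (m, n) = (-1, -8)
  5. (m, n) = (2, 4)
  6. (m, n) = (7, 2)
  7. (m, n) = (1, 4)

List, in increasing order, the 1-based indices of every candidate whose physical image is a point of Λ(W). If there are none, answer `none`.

2, 4, 5

Compute τ' = (4−√20)/2 = -0.23607, so π⊥(m,n) = m -0.23607·n.
[1] lift (5,-3): star map gives 5.70820; window check 0.4 ≤ 5.70820 < 1.4 is false → out
[2] lift (3,8): star map gives 1.11146; window check 0.4 ≤ 1.11146 < 1.4 is true → IN Λ
[3] lift (-5,6): star map gives -6.41641; window check 0.4 ≤ -6.41641 < 1.4 is false → out
[4] lift (-1,-8): star map gives 0.88854; window check 0.4 ≤ 0.88854 < 1.4 is true → IN Λ
[5] lift (2,4): star map gives 1.05573; window check 0.4 ≤ 1.05573 < 1.4 is true → IN Λ
[6] lift (7,2): star map gives 6.52786; window check 0.4 ≤ 6.52786 < 1.4 is false → out
[7] lift (1,4): star map gives 0.05573; window check 0.4 ≤ 0.05573 < 1.4 is false → out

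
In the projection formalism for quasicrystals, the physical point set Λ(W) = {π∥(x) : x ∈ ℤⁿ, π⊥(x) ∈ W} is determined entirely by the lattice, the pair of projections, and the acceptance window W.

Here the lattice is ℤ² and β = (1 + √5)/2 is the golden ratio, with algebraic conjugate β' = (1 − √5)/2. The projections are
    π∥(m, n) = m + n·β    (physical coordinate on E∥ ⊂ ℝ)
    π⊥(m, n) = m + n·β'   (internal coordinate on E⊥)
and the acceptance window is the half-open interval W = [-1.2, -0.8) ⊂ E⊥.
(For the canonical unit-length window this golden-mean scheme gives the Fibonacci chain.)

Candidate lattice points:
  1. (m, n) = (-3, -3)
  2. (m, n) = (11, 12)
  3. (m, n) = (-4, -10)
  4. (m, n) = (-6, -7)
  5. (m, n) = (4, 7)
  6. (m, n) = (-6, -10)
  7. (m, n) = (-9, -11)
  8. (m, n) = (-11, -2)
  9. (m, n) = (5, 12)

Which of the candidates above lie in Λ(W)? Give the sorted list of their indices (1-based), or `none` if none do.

1

Compute β' = (1−√5)/2 = -0.61803, so π⊥(m,n) = m -0.61803·n.
candidate 1: (m,n)=(-3,-3) → π∥ = -3-3·β ≈ -7.85410, π⊥ = -3-3·β' ≈ -1.14590 ∈ [-1.2, -0.8) ⇒ IN Λ
candidate 2: (m,n)=(11,12) → π∥ = 11+12·β ≈ 30.41641, π⊥ = 11+12·β' ≈ 3.58359 ∉ [-1.2, -0.8) ⇒ out
candidate 3: (m,n)=(-4,-10) → π∥ = -4-10·β ≈ -20.18034, π⊥ = -4-10·β' ≈ 2.18034 ∉ [-1.2, -0.8) ⇒ out
candidate 4: (m,n)=(-6,-7) → π∥ = -6-7·β ≈ -17.32624, π⊥ = -6-7·β' ≈ -1.67376 ∉ [-1.2, -0.8) ⇒ out
candidate 5: (m,n)=(4,7) → π∥ = 4+7·β ≈ 15.32624, π⊥ = 4+7·β' ≈ -0.32624 ∉ [-1.2, -0.8) ⇒ out
candidate 6: (m,n)=(-6,-10) → π∥ = -6-10·β ≈ -22.18034, π⊥ = -6-10·β' ≈ 0.18034 ∉ [-1.2, -0.8) ⇒ out
candidate 7: (m,n)=(-9,-11) → π∥ = -9-11·β ≈ -26.79837, π⊥ = -9-11·β' ≈ -2.20163 ∉ [-1.2, -0.8) ⇒ out
candidate 8: (m,n)=(-11,-2) → π∥ = -11-2·β ≈ -14.23607, π⊥ = -11-2·β' ≈ -9.76393 ∉ [-1.2, -0.8) ⇒ out
candidate 9: (m,n)=(5,12) → π∥ = 5+12·β ≈ 24.41641, π⊥ = 5+12·β' ≈ -2.41641 ∉ [-1.2, -0.8) ⇒ out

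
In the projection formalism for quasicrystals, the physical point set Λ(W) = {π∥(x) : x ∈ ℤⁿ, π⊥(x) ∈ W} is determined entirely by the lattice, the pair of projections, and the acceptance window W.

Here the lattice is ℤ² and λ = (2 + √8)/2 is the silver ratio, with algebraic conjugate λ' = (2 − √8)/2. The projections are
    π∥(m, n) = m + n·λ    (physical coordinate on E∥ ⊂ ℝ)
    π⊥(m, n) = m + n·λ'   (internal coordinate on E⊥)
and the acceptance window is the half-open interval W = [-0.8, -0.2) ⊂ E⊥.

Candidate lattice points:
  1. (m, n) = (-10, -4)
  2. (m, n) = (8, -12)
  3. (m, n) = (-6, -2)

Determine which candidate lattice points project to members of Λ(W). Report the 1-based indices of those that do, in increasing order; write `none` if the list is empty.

Compute λ' = (2−√8)/2 = -0.414214, so π⊥(m,n) = m -0.414214·n.
candidate 1: (m,n)=(-10,-4) → π∥ = -10-4·λ ≈ -19.656854, π⊥ = -10-4·λ' ≈ -8.343146 ∉ [-0.8, -0.2) ⇒ out
candidate 2: (m,n)=(8,-12) → π∥ = 8-12·λ ≈ -20.970563, π⊥ = 8-12·λ' ≈ 12.970563 ∉ [-0.8, -0.2) ⇒ out
candidate 3: (m,n)=(-6,-2) → π∥ = -6-2·λ ≈ -10.828427, π⊥ = -6-2·λ' ≈ -5.171573 ∉ [-0.8, -0.2) ⇒ out

none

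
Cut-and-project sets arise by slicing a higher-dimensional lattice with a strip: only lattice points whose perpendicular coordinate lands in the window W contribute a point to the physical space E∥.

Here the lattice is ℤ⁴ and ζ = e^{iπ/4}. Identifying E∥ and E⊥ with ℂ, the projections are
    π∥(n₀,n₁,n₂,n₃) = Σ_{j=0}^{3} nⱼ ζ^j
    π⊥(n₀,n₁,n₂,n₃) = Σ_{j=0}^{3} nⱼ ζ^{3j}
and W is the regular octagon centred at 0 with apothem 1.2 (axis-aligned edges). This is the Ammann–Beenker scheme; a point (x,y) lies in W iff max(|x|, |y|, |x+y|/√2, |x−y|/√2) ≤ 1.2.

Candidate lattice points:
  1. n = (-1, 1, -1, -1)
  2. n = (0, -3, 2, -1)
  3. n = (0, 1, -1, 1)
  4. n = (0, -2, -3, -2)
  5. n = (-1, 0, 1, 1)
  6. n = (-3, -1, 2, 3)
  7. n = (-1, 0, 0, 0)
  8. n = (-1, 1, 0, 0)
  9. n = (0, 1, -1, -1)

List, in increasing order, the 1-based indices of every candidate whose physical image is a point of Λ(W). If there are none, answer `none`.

4, 5, 6, 7

π⊥(n) = n₀ + n₁ζ³ + n₂ζ⁶ + n₃ζ⁹ where ζ = e^{iπ/4}.
#1 (-1, 1, -1, -1): internal (-2.41421, 1.00000); octagon support 2.41421 vs apothem 1.2 → ∉ W
#2 (0, -3, 2, -1): internal (1.41421, -4.82843); octagon support 4.82843 vs apothem 1.2 → ∉ W
#3 (0, 1, -1, 1): internal (0.00000, 2.41421); octagon support 2.41421 vs apothem 1.2 → ∉ W
#4 (0, -2, -3, -2): internal (0.00000, 0.17157); octagon support 0.17157 vs apothem 1.2 → ∈ W
#5 (-1, 0, 1, 1): internal (-0.29289, -0.29289); octagon support 0.41421 vs apothem 1.2 → ∈ W
#6 (-3, -1, 2, 3): internal (-0.17157, -0.58579); octagon support 0.58579 vs apothem 1.2 → ∈ W
#7 (-1, 0, 0, 0): internal (-1.00000, 0.00000); octagon support 1.00000 vs apothem 1.2 → ∈ W
#8 (-1, 1, 0, 0): internal (-1.70711, 0.70711); octagon support 1.70711 vs apothem 1.2 → ∉ W
#9 (0, 1, -1, -1): internal (-1.41421, 1.00000); octagon support 1.70711 vs apothem 1.2 → ∉ W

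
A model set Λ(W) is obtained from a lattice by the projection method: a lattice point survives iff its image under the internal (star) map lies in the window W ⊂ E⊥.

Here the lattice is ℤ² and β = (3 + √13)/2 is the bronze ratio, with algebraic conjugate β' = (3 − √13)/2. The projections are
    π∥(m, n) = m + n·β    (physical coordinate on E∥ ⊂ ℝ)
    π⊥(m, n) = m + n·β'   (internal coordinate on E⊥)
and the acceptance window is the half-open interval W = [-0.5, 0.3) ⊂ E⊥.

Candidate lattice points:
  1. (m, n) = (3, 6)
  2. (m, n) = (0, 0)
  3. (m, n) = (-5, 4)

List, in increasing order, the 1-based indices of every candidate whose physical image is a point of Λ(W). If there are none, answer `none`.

Compute β' = (3−√13)/2 = -0.30278, so π⊥(m,n) = m -0.30278·n.
[1] lift (3,6): star map gives 1.18335; window check -0.5 ≤ 1.18335 < 0.3 is false → out
[2] lift (0,0): star map gives 0.00000; window check -0.5 ≤ 0.00000 < 0.3 is true → IN Λ
[3] lift (-5,4): star map gives -6.21110; window check -0.5 ≤ -6.21110 < 0.3 is false → out

2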